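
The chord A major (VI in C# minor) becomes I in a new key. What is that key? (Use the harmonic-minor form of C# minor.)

A major

The numeral I denotes a major triad on scale degree 1. With A on degree 1, the tonic of the new key is A.
Degree 1 carries a major triad in major keys, so the destination is A major.
Check: the diatonic triads of A major are A (I), Bm (ii), C#m (iii), D (IV), E (V), F#m (vi), G#dim (vii°) — A major is indeed I.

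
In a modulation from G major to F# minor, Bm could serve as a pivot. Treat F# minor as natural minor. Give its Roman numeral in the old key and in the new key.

The scale of G major is G A B C D E F#; B is degree 3, and the triad built there (B-D-F#) is minor, so it is iii.
The scale of F# minor (natural minor) is F# G# A B C# D E; B is degree 4, and the triad built there (B-D-F#) is minor, so it is iv.

iii in G major; iv in F# minor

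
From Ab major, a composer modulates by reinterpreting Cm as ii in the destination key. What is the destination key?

The numeral ii denotes a minor triad on scale degree 2. With C on degree 2, the tonic of the new key is Bb.
Degree 2 carries a minor triad in major keys, so the destination is Bb major.
Check: the diatonic triads of Bb major are Bb (I), Cm (ii), Dm (iii), Eb (IV), F (V), Gm (vi), Adim (vii°) — Cm is indeed ii.

Bb major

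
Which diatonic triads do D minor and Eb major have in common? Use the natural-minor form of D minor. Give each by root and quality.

Triads in D minor (natural minor): D minor (i), E diminished (ii°), F major (III), G minor (iv), A minor (v), Bb major (VI), C major (VII).
Triads in Eb major: Eb major (I), F minor (ii), G minor (iii), Ab major (IV), Bb major (V), C minor (vi), D diminished (vii°).
Shared triads with their functions: G minor (iv in D minor, iii in Eb major); Bb major (VI in D minor, V in Eb major).

Gm, Bb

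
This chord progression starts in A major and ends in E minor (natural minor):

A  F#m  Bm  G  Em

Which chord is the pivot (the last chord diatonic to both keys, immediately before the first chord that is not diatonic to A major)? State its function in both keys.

Bm — ii in A major, v in E minor

Chords diatonic to A major: A, Bm, C#m, D, E, F#m, G#dim.
Reading the progression, the first chord not in that set is G, so the modulation leaves A major there.
The chord immediately before G is Bm, which is diatonic to both keys: ii in A major and v in E minor.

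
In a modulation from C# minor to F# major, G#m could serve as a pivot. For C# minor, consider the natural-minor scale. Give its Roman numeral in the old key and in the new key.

v in C# minor; ii in F# major

The scale of C# minor (natural minor) is C# D# E F# G# A B; G# is degree 5, and the triad built there (G#-B-D#) is minor, so it is v.
The scale of F# major is F# G# A# B C# D# E#; G# is degree 2, and the triad built there (G#-B-D#) is minor, so it is ii.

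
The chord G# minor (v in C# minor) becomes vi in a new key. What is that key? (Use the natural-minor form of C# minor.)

The numeral vi denotes a minor triad on scale degree 6. With G# on degree 6, the tonic of the new key is B.
Degree 6 carries a minor triad in major keys, so the destination is B major.
Check: the diatonic triads of B major are B (I), C#m (ii), D#m (iii), E (IV), F# (V), G#m (vi), A#dim (vii°) — G# minor is indeed vi.

B major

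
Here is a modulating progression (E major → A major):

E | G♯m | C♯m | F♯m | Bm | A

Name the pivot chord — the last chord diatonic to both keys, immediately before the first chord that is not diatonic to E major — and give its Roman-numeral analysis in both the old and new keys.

F♯m — ii in E major, vi in A major

Chords diatonic to E major: E, F♯m, G♯m, A, B, C♯m, D♯dim.
Reading the progression, the first chord not in that set is Bm, so the modulation leaves E major there.
The chord immediately before Bm is F♯m, which is diatonic to both keys: ii in E major and vi in A major.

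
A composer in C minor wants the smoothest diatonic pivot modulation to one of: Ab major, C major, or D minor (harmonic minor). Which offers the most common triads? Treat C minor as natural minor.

Triads of C minor (natural minor): Cm (i), Ddim (ii°), Eb (III), Fm (iv), Gm (v), Ab (VI), Bb (VII).
Ab major shares 4: Cm, Eb, Fm, Ab.
C major shares 0: none.
D minor (harmonic minor) shares 2: Gm, Bb.
The most common triads (4) are shared with Ab major.

Ab major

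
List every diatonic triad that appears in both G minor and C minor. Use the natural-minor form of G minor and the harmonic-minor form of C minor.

Triads in G minor (natural minor): Gm (i), Adim (ii°), B♭ (III), Cm (iv), Dm (v), E♭ (VI), F (VII).
Triads in C minor (harmonic minor): Cm (i), Ddim (ii°), E♭aug (III+), Fm (iv), G (V), A♭ (VI), Bdim (vii°).
Shared triads with their functions: Cm (iv in G minor, i in C minor).

Cm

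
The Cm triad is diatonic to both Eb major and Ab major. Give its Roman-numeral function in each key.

vi in Eb major; iii in Ab major

The scale of Eb major is Eb F G Ab Bb C D; C is degree 6, and the triad built there (C-Eb-G) is minor, so it is vi.
The scale of Ab major is Ab Bb C Db Eb F G; C is degree 3, and the triad built there (C-Eb-G) is minor, so it is iii.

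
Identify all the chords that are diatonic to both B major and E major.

B, C#m, E, G#m

Triads in B major: B (I), C#m (ii), D#m (iii), E (IV), F# (V), G#m (vi), A#dim (vii°).
Triads in E major: E (I), F#m (ii), G#m (iii), A (IV), B (V), C#m (vi), D#dim (vii°).
Shared triads with their functions: B (I in B major, V in E major); C#m (ii in B major, vi in E major); E (IV in B major, I in E major); G#m (vi in B major, iii in E major).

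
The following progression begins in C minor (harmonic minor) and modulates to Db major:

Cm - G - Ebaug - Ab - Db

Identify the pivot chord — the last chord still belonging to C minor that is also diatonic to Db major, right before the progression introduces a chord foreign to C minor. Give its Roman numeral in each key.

Ab — VI in C minor, V in Db major

Chords diatonic to C minor: Cm, Ddim, Ebaug, Fm, G, Ab, Bdim.
Reading the progression, the first chord not in that set is Db, so the modulation leaves C minor there.
The chord immediately before Db is Ab, which is diatonic to both keys: VI in C minor and V in Db major.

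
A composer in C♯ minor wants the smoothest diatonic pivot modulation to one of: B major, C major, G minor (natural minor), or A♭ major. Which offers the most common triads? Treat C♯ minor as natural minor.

Triads of C♯ minor (natural minor): C♯m (i), D♯dim (ii°), E (III), F♯m (iv), G♯m (v), A (VI), B (VII).
B major shares 4: C♯m, E, G♯m, B.
C major shares 0: none.
G minor (natural minor) shares 0: none.
A♭ major shares 0: none.
The most common triads (4) are shared with B major.

B major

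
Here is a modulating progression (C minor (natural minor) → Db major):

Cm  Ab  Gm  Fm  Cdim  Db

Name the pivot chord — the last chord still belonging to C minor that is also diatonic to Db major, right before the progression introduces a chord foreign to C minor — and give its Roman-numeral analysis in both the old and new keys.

Fm — iv in C minor, iii in Db major

Chords diatonic to C minor: Cm, Ddim, Eb, Fm, Gm, Ab, Bb.
Reading the progression, the first chord not in that set is Cdim, so the modulation leaves C minor there.
The chord immediately before Cdim is Fm, which is diatonic to both keys: iv in C minor and iii in Db major.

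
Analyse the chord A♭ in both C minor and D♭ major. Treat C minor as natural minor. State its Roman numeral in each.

The scale of C minor (natural minor) is C D E♭ F G A♭ B♭; A♭ is degree 6, and the triad built there (A♭-C-E♭) is major, so it is VI.
The scale of D♭ major is D♭ E♭ F G♭ A♭ B♭ C; A♭ is degree 5, and the triad built there (A♭-C-E♭) is major, so it is V.

VI in C minor; V in D♭ major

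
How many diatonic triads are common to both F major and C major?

Diatonic triads of F major: F (I), Gm (ii), Am (iii), Bb (IV), C (V), Dm (vi), Edim (vii°).
Diatonic triads of C major: C (I), Dm (ii), Em (iii), F (IV), G (V), Am (vi), Bdim (vii°).
Matching root and quality in both lists: F, Am, C, Dm.
That gives 4 common triads.

4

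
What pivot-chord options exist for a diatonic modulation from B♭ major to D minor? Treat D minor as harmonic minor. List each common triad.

B♭, Dm, Gm

Triads in B♭ major: B♭ major (I), C minor (ii), D minor (iii), E♭ major (IV), F major (V), G minor (vi), A diminished (vii°).
Triads in D minor (harmonic minor): D minor (i), E diminished (ii°), F augmented (III+), G minor (iv), A major (V), B♭ major (VI), C♯ diminished (vii°).
Shared triads with their functions: B♭ major (I in B♭ major, VI in D minor); D minor (iii in B♭ major, i in D minor); G minor (vi in B♭ major, iv in D minor).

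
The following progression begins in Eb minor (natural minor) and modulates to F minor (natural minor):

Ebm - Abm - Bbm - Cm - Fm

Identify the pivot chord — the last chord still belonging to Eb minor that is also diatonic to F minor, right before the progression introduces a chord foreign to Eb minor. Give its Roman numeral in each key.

Chords diatonic to Eb minor: Ebm, Fdim, Gb, Abm, Bbm, Cb, Db.
Reading the progression, the first chord not in that set is Cm, so the modulation leaves Eb minor there.
The chord immediately before Cm is Bbm, which is diatonic to both keys: v in Eb minor and iv in F minor.

Bbm — v in Eb minor, iv in F minor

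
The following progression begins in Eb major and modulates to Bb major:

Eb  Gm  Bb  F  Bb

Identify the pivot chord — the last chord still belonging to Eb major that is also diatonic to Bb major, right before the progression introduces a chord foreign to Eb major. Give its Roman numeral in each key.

Chords diatonic to Eb major: Eb, Fm, Gm, Ab, Bb, Cm, Ddim.
Reading the progression, the first chord not in that set is F, so the modulation leaves Eb major there.
The chord immediately before F is Bb, which is diatonic to both keys: V in Eb major and I in Bb major.

Bb — V in Eb major, I in Bb major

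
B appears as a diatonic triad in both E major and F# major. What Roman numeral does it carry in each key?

The scale of E major is E F# G# A B C# D#; B is degree 5, and the triad built there (B-D#-F#) is major, so it is V.
The scale of F# major is F# G# A# B C# D# E#; B is degree 4, and the triad built there (B-D#-F#) is major, so it is IV.

V in E major; IV in F# major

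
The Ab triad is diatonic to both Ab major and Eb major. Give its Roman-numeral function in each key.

The scale of Ab major is Ab Bb C Db Eb F G; Ab is degree 1, and the triad built there (Ab-C-Eb) is major, so it is I.
The scale of Eb major is Eb F G Ab Bb C D; Ab is degree 4, and the triad built there (Ab-C-Eb) is major, so it is IV.

I in Ab major; IV in Eb major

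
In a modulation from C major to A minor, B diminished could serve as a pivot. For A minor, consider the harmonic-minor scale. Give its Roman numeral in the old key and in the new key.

The scale of C major is C D E F G A B; B is degree 7, and the triad built there (B-D-F) is diminished, so it is vii°.
The scale of A minor (harmonic minor) is A B C D E F G♯; B is degree 2, and the triad built there (B-D-F) is diminished, so it is ii°.

vii° in C major; ii° in A minor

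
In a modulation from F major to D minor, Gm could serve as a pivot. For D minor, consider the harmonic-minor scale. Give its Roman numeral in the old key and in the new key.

ii in F major; iv in D minor

The scale of F major is F G A Bb C D E; G is degree 2, and the triad built there (G-Bb-D) is minor, so it is ii.
The scale of D minor (harmonic minor) is D E F G A Bb C#; G is degree 4, and the triad built there (G-Bb-D) is minor, so it is iv.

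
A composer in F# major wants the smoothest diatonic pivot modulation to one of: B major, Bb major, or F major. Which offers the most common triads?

B major

Triads of F# major: F# (I), G#m (ii), A#m (iii), B (IV), C# (V), D#m (vi), E#dim (vii°).
B major shares 4: F#, G#m, B, D#m.
Bb major shares 0: none.
F major shares 0: none.
The most common triads (4) are shared with B major.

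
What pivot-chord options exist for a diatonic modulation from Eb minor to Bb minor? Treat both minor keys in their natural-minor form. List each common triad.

Ebm, Gb, Bbm, Db

Triads in Eb minor (natural minor): Ebm (i), Fdim (ii°), Gb (III), Abm (iv), Bbm (v), Cb (VI), Db (VII).
Triads in Bb minor (natural minor): Bbm (i), Cdim (ii°), Db (III), Ebm (iv), Fm (v), Gb (VI), Ab (VII).
Shared triads with their functions: Ebm (i in Eb minor, iv in Bb minor); Gb (III in Eb minor, VI in Bb minor); Bbm (v in Eb minor, i in Bb minor); Db (VII in Eb minor, III in Bb minor).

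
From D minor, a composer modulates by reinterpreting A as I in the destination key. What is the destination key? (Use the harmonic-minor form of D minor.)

The numeral I denotes a major triad on scale degree 1. With A on degree 1, the tonic of the new key is A.
Degree 1 carries a major triad in major keys, so the destination is A major.
Check: the diatonic triads of A major are A (I), Bm (ii), C#m (iii), D (IV), E (V), F#m (vi), G#dim (vii°) — A is indeed I.

A major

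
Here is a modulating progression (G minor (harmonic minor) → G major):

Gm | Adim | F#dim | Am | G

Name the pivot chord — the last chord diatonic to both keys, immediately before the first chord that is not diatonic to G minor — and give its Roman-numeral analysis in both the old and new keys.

Chords diatonic to G minor: Gm, Adim, Bbaug, Cm, D, Eb, F#dim.
Reading the progression, the first chord not in that set is Am, so the modulation leaves G minor there.
The chord immediately before Am is F#dim, which is diatonic to both keys: vii° in G minor and vii° in G major.

F#dim — vii° in G minor, vii° in G major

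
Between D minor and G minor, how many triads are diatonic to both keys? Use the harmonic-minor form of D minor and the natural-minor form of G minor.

Diatonic triads of D minor (harmonic minor): D minor (i), E diminished (ii°), F augmented (III+), G minor (iv), A major (V), Bb major (VI), C# diminished (vii°).
Diatonic triads of G minor (natural minor): G minor (i), A diminished (ii°), Bb major (III), C minor (iv), D minor (v), Eb major (VI), F major (VII).
Matching root and quality in both lists: D minor, G minor, Bb major.
That gives 3 common triads.

3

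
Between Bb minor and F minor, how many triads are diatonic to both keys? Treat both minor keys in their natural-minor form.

4

Diatonic triads of Bb minor (natural minor): Bbm (i), Cdim (ii°), Db (III), Ebm (iv), Fm (v), Gb (VI), Ab (VII).
Diatonic triads of F minor (natural minor): Fm (i), Gdim (ii°), Ab (III), Bbm (iv), Cm (v), Db (VI), Eb (VII).
Matching root and quality in both lists: Bbm, Db, Fm, Ab.
That gives 4 common triads.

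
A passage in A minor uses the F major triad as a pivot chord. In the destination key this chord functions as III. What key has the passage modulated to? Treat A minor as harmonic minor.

The numeral III denotes a major triad on scale degree 3. With F on degree 3, the tonic of the new key is D.
Degree 3 carries a major triad in natural-minor keys, so the destination is D minor.
Check: the diatonic triads of D minor (natural minor) are Dm (i), Edim (ii°), F (III), Gm (iv), Am (v), Bb (VI), C (VII) — F major is indeed III.

D minor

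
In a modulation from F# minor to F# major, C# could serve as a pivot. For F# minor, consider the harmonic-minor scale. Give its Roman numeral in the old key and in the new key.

V in F# minor; V in F# major

The scale of F# minor (harmonic minor) is F# G# A B C# D E#; C# is degree 5, and the triad built there (C#-E#-G#) is major, so it is V.
The scale of F# major is F# G# A# B C# D# E#; C# is degree 5, and the triad built there (C#-E#-G#) is major, so it is V.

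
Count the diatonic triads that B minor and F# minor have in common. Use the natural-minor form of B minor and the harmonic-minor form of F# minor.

Diatonic triads of B minor (natural minor): Bm (i), C#dim (ii°), D (III), Em (iv), F#m (v), G (VI), A (VII).
Diatonic triads of F# minor (harmonic minor): F#m (i), G#dim (ii°), Aaug (III+), Bm (iv), C# (V), D (VI), E#dim (vii°).
Matching root and quality in both lists: Bm, D, F#m.
That gives 3 common triads.

3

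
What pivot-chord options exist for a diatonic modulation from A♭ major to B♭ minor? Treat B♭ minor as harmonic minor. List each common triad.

B♭m

Triads in A♭ major: A♭ (I), B♭m (ii), Cm (iii), D♭ (IV), E♭ (V), Fm (vi), Gdim (vii°).
Triads in B♭ minor (harmonic minor): B♭m (i), Cdim (ii°), D♭aug (III+), E♭m (iv), F (V), G♭ (VI), Adim (vii°).
Shared triads with their functions: B♭m (ii in A♭ major, i in B♭ minor).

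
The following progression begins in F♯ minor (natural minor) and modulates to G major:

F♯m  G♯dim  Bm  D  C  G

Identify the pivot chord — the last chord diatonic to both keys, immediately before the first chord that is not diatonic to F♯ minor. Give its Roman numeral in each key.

D — VI in F♯ minor, V in G major

Chords diatonic to F♯ minor: F♯m, G♯dim, A, Bm, C♯m, D, E.
Reading the progression, the first chord not in that set is C, so the modulation leaves F♯ minor there.
The chord immediately before C is D, which is diatonic to both keys: VI in F♯ minor and V in G major.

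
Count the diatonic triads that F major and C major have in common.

4

Diatonic triads of F major: F (I), Gm (ii), Am (iii), Bb (IV), C (V), Dm (vi), Edim (vii°).
Diatonic triads of C major: C (I), Dm (ii), Em (iii), F (IV), G (V), Am (vi), Bdim (vii°).
Matching root and quality in both lists: F, Am, C, Dm.
That gives 4 common triads.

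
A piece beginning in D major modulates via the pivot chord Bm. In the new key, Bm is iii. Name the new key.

The numeral iii denotes a minor triad on scale degree 3. With B on degree 3, the tonic of the new key is G.
Degree 3 carries a minor triad in major keys, so the destination is G major.
Check: the diatonic triads of G major are G (I), Am (ii), Bm (iii), C (IV), D (V), Em (vi), F#dim (vii°) — Bm is indeed iii.

G major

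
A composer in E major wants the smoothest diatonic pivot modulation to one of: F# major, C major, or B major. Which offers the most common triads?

Triads of E major: E (I), F#m (ii), G#m (iii), A (IV), B (V), C#m (vi), D#dim (vii°).
F# major shares 2: G#m, B.
C major shares 0: none.
B major shares 4: E, G#m, B, C#m.
The most common triads (4) are shared with B major.

B major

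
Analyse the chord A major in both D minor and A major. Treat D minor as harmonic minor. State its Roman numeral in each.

V in D minor; I in A major

The scale of D minor (harmonic minor) is D E F G A B♭ C♯; A is degree 5, and the triad built there (A-C♯-E) is major, so it is V.
The scale of A major is A B C♯ D E F♯ G♯; A is degree 1, and the triad built there (A-C♯-E) is major, so it is I.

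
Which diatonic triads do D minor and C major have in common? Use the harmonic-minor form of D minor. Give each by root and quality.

Triads in D minor (harmonic minor): D minor (i), E diminished (ii°), F augmented (III+), G minor (iv), A major (V), Bb major (VI), C# diminished (vii°).
Triads in C major: C major (I), D minor (ii), E minor (iii), F major (IV), G major (V), A minor (vi), B diminished (vii°).
Shared triads with their functions: D minor (i in D minor, ii in C major).

Dm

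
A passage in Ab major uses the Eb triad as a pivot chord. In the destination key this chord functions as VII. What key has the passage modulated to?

The numeral VII denotes a major triad on scale degree 7. With Eb on degree 7, the tonic of the new key is F.
Degree 7 carries a major triad in natural-minor keys, so the destination is F minor.
Check: the diatonic triads of F minor (natural minor) are Fm (i), Gdim (ii°), Ab (III), Bbm (iv), Cm (v), Db (VI), Eb (VII) — Eb is indeed VII.

F minor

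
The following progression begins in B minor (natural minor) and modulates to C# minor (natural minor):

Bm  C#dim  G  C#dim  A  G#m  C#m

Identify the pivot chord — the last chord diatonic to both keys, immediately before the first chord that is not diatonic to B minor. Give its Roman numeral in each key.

A — VII in B minor, VI in C# minor

Chords diatonic to B minor: Bm, C#dim, D, Em, F#m, G, A.
Reading the progression, the first chord not in that set is G#m, so the modulation leaves B minor there.
The chord immediately before G#m is A, which is diatonic to both keys: VII in B minor and VI in C# minor.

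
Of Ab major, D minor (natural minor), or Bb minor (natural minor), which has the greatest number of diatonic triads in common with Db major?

Triads of Db major: Db major (I), Eb minor (ii), F minor (iii), Gb major (IV), Ab major (V), Bb minor (vi), C diminished (vii°).
Ab major shares 4: Db, Fm, Ab, Bbm.
D minor (natural minor) shares 0: none.
Bb minor (natural minor) shares 7: Db, Ebm, Fm, Gb, Ab, Bbm, Cdim.
The most common triads (7) are shared with Bb minor.

Bb minor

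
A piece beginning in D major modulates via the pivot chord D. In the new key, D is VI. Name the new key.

F# minor

The numeral VI denotes a major triad on scale degree 6. With D on degree 6, the tonic of the new key is F#.
Degree 6 carries a major triad in minor keys, so the destination is F# minor.
Check: the diatonic triads of F# minor (natural minor) are F#m (i), G#dim (ii°), A (III), Bm (iv), C#m (v), D (VI), E (VII) — D is indeed VI.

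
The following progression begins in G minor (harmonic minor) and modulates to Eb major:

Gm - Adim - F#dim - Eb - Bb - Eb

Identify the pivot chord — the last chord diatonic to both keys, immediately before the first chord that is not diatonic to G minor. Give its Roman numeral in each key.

Chords diatonic to G minor: Gm, Adim, Bbaug, Cm, D, Eb, F#dim.
Reading the progression, the first chord not in that set is Bb, so the modulation leaves G minor there.
The chord immediately before Bb is Eb, which is diatonic to both keys: VI in G minor and I in Eb major.

Eb — VI in G minor, I in Eb major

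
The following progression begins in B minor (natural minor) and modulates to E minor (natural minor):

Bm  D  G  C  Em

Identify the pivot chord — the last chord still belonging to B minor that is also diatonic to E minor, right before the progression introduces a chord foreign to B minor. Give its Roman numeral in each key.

Chords diatonic to B minor: Bm, C#dim, D, Em, F#m, G, A.
Reading the progression, the first chord not in that set is C, so the modulation leaves B minor there.
The chord immediately before C is G, which is diatonic to both keys: VI in B minor and III in E minor.

G — VI in B minor, III in E minor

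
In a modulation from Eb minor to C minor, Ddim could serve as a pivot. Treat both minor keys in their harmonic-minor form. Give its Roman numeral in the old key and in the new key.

vii° in Eb minor; ii° in C minor

The scale of Eb minor (harmonic minor) is Eb F Gb Ab Bb Cb D; D is degree 7, and the triad built there (D-F-Ab) is diminished, so it is vii°.
The scale of C minor (harmonic minor) is C D Eb F G Ab B; D is degree 2, and the triad built there (D-F-Ab) is diminished, so it is ii°.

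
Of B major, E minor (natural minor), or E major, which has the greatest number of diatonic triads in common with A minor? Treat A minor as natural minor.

Triads of A minor (natural minor): A minor (i), B diminished (ii°), C major (III), D minor (iv), E minor (v), F major (VI), G major (VII).
B major shares 0: none.
E minor (natural minor) shares 4: Am, C, Em, G.
E major shares 0: none.
The most common triads (4) are shared with E minor.

E minor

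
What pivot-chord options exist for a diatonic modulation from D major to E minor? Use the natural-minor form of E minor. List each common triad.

D, Em, G, Bm

Triads in D major: D (I), Em (ii), F#m (iii), G (IV), A (V), Bm (vi), C#dim (vii°).
Triads in E minor (natural minor): Em (i), F#dim (ii°), G (III), Am (iv), Bm (v), C (VI), D (VII).
Shared triads with their functions: D (I in D major, VII in E minor); Em (ii in D major, i in E minor); G (IV in D major, III in E minor); Bm (vi in D major, v in E minor).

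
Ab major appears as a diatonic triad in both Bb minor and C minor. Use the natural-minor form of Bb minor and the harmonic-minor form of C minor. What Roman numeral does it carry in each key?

VII in Bb minor; VI in C minor

The scale of Bb minor (natural minor) is Bb C Db Eb F Gb Ab; Ab is degree 7, and the triad built there (Ab-C-Eb) is major, so it is VII.
The scale of C minor (harmonic minor) is C D Eb F G Ab B; Ab is degree 6, and the triad built there (Ab-C-Eb) is major, so it is VI.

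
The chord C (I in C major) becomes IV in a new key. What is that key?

The numeral IV denotes a major triad on scale degree 4. With C on degree 4, the tonic of the new key is G.
Degree 4 carries a major triad in major keys, so the destination is G major.
Check: the diatonic triads of G major are G (I), Am (ii), Bm (iii), C (IV), D (V), Em (vi), F#dim (vii°) — C is indeed IV.

G major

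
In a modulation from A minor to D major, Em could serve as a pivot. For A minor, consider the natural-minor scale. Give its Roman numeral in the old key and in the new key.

v in A minor; ii in D major

The scale of A minor (natural minor) is A B C D E F G; E is degree 5, and the triad built there (E-G-B) is minor, so it is v.
The scale of D major is D E F# G A B C#; E is degree 2, and the triad built there (E-G-B) is minor, so it is ii.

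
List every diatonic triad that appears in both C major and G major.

Triads in C major: C (I), Dm (ii), Em (iii), F (IV), G (V), Am (vi), Bdim (vii°).
Triads in G major: G (I), Am (ii), Bm (iii), C (IV), D (V), Em (vi), F#dim (vii°).
Shared triads with their functions: C (I in C major, IV in G major); Em (iii in C major, vi in G major); G (V in C major, I in G major); Am (vi in C major, ii in G major).

C, Em, G, Am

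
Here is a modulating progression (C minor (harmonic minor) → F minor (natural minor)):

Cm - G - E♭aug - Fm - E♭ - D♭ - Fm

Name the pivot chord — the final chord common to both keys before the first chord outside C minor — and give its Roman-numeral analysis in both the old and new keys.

Fm — iv in C minor, i in F minor

Chords diatonic to C minor: Cm, Ddim, E♭aug, Fm, G, A♭, Bdim.
Reading the progression, the first chord not in that set is E♭, so the modulation leaves C minor there.
The chord immediately before E♭ is Fm, which is diatonic to both keys: iv in C minor and i in F minor.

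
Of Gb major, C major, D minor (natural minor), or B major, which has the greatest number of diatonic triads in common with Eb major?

Triads of Eb major: Eb (I), Fm (ii), Gm (iii), Ab (IV), Bb (V), Cm (vi), Ddim (vii°).
Gb major shares 0: none.
C major shares 0: none.
D minor (natural minor) shares 2: Gm, Bb.
B major shares 0: none.
The most common triads (2) are shared with D minor.

D minor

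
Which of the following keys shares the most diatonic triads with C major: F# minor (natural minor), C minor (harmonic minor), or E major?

C minor

Triads of C major: C (I), Dm (ii), Em (iii), F (IV), G (V), Am (vi), Bdim (vii°).
F# minor (natural minor) shares 0: none.
C minor (harmonic minor) shares 2: G, Bdim.
E major shares 0: none.
The most common triads (2) are shared with C minor.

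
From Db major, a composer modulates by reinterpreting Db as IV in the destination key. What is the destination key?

The numeral IV denotes a major triad on scale degree 4. With Db on degree 4, the tonic of the new key is Ab.
Degree 4 carries a major triad in major keys, so the destination is Ab major.
Check: the diatonic triads of Ab major are Ab (I), Bbm (ii), Cm (iii), Db (IV), Eb (V), Fm (vi), Gdim (vii°) — Db is indeed IV.

Ab major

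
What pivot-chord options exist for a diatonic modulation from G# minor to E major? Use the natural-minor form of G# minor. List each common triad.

Triads in G# minor (natural minor): G#m (i), A#dim (ii°), B (III), C#m (iv), D#m (v), E (VI), F# (VII).
Triads in E major: E (I), F#m (ii), G#m (iii), A (IV), B (V), C#m (vi), D#dim (vii°).
Shared triads with their functions: G#m (i in G# minor, iii in E major); B (III in G# minor, V in E major); C#m (iv in G# minor, vi in E major); E (VI in G# minor, I in E major).

G#m, B, C#m, E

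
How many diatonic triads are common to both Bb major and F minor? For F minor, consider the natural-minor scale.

Diatonic triads of Bb major: Bb (I), Cm (ii), Dm (iii), Eb (IV), F (V), Gm (vi), Adim (vii°).
Diatonic triads of F minor (natural minor): Fm (i), Gdim (ii°), Ab (III), Bbm (iv), Cm (v), Db (VI), Eb (VII).
Matching root and quality in both lists: Cm, Eb.
That gives 2 common triads.

2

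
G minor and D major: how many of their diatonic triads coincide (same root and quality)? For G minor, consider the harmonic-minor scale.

Diatonic triads of G minor (harmonic minor): G minor (i), A diminished (ii°), Bb augmented (III+), C minor (iv), D major (V), Eb major (VI), F# diminished (vii°).
Diatonic triads of D major: D major (I), E minor (ii), F# minor (iii), G major (IV), A major (V), B minor (vi), C# diminished (vii°).
Matching root and quality in both lists: D major.
That gives 1 common triad.

1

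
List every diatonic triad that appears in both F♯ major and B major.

F♯, G♯m, B, D♯m

Triads in F♯ major: F♯ (I), G♯m (ii), A♯m (iii), B (IV), C♯ (V), D♯m (vi), E♯dim (vii°).
Triads in B major: B (I), C♯m (ii), D♯m (iii), E (IV), F♯ (V), G♯m (vi), A♯dim (vii°).
Shared triads with their functions: F♯ (I in F♯ major, V in B major); G♯m (ii in F♯ major, vi in B major); B (IV in F♯ major, I in B major); D♯m (vi in F♯ major, iii in B major).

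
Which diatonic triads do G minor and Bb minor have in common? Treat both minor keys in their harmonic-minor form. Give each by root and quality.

Triads in G minor (harmonic minor): G minor (i), A diminished (ii°), Bb augmented (III+), C minor (iv), D major (V), Eb major (VI), F# diminished (vii°).
Triads in Bb minor (harmonic minor): Bb minor (i), C diminished (ii°), Db augmented (III+), Eb minor (iv), F major (V), Gb major (VI), A diminished (vii°).
Shared triads with their functions: A diminished (ii° in G minor, vii° in Bb minor).

Adim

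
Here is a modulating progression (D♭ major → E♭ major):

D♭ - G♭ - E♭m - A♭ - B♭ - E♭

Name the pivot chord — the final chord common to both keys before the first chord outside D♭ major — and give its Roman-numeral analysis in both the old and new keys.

Chords diatonic to D♭ major: D♭, E♭m, Fm, G♭, A♭, B♭m, Cdim.
Reading the progression, the first chord not in that set is B♭, so the modulation leaves D♭ major there.
The chord immediately before B♭ is A♭, which is diatonic to both keys: V in D♭ major and IV in E♭ major.

A♭ — V in D♭ major, IV in E♭ major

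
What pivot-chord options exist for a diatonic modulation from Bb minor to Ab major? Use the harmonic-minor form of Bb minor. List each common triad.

Triads in Bb minor (harmonic minor): Bbm (i), Cdim (ii°), Dbaug (III+), Ebm (iv), F (V), Gb (VI), Adim (vii°).
Triads in Ab major: Ab (I), Bbm (ii), Cm (iii), Db (IV), Eb (V), Fm (vi), Gdim (vii°).
Shared triads with their functions: Bbm (i in Bb minor, ii in Ab major).

Bbm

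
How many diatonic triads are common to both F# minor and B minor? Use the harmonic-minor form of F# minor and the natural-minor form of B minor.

Diatonic triads of F# minor (harmonic minor): F#m (i), G#dim (ii°), Aaug (III+), Bm (iv), C# (V), D (VI), E#dim (vii°).
Diatonic triads of B minor (natural minor): Bm (i), C#dim (ii°), D (III), Em (iv), F#m (v), G (VI), A (VII).
Matching root and quality in both lists: F#m, Bm, D.
That gives 3 common triads.

3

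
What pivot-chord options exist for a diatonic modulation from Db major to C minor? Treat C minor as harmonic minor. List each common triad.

Fm, Ab

Triads in Db major: Db (I), Ebm (ii), Fm (iii), Gb (IV), Ab (V), Bbm (vi), Cdim (vii°).
Triads in C minor (harmonic minor): Cm (i), Ddim (ii°), Ebaug (III+), Fm (iv), G (V), Ab (VI), Bdim (vii°).
Shared triads with their functions: Fm (iii in Db major, iv in C minor); Ab (V in Db major, VI in C minor).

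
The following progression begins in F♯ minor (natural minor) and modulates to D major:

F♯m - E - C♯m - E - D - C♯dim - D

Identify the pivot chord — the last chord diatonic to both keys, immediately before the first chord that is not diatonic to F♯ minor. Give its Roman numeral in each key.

Chords diatonic to F♯ minor: F♯m, G♯dim, A, Bm, C♯m, D, E.
Reading the progression, the first chord not in that set is C♯dim, so the modulation leaves F♯ minor there.
The chord immediately before C♯dim is D, which is diatonic to both keys: VI in F♯ minor and I in D major.

D — VI in F♯ minor, I in D major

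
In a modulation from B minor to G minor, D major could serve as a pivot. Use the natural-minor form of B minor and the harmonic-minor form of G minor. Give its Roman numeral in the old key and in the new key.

III in B minor; V in G minor

The scale of B minor (natural minor) is B C# D E F# G A; D is degree 3, and the triad built there (D-F#-A) is major, so it is III.
The scale of G minor (harmonic minor) is G A Bb C D Eb F#; D is degree 5, and the triad built there (D-F#-A) is major, so it is V.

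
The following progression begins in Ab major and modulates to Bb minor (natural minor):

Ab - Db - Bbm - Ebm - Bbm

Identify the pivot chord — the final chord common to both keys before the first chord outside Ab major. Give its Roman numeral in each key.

Chords diatonic to Ab major: Ab, Bbm, Cm, Db, Eb, Fm, Gdim.
Reading the progression, the first chord not in that set is Ebm, so the modulation leaves Ab major there.
The chord immediately before Ebm is Bbm, which is diatonic to both keys: ii in Ab major and i in Bb minor.

Bbm — ii in Ab major, i in Bb minor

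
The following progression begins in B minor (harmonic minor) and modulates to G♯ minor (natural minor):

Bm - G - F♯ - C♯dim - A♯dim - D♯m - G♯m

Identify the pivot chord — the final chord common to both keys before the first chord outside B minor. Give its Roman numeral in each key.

Chords diatonic to B minor: Bm, C♯dim, Daug, Em, F♯, G, A♯dim.
Reading the progression, the first chord not in that set is D♯m, so the modulation leaves B minor there.
The chord immediately before D♯m is A♯dim, which is diatonic to both keys: vii° in B minor and ii° in G♯ minor.

A♯dim — vii° in B minor, ii° in G♯ minor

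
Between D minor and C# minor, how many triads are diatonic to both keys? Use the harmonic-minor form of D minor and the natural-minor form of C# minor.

1

Diatonic triads of D minor (harmonic minor): Dm (i), Edim (ii°), Faug (III+), Gm (iv), A (V), Bb (VI), C#dim (vii°).
Diatonic triads of C# minor (natural minor): C#m (i), D#dim (ii°), E (III), F#m (iv), G#m (v), A (VI), B (VII).
Matching root and quality in both lists: A.
That gives 1 common triad.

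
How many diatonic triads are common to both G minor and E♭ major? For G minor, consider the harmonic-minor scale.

3

Diatonic triads of G minor (harmonic minor): Gm (i), Adim (ii°), B♭aug (III+), Cm (iv), D (V), E♭ (VI), F♯dim (vii°).
Diatonic triads of E♭ major: E♭ (I), Fm (ii), Gm (iii), A♭ (IV), B♭ (V), Cm (vi), Ddim (vii°).
Matching root and quality in both lists: Gm, Cm, E♭.
That gives 3 common triads.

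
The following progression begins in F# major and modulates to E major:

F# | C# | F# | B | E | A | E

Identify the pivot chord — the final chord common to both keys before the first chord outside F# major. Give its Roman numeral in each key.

B — IV in F# major, V in E major

Chords diatonic to F# major: F#, G#m, A#m, B, C#, D#m, E#dim.
Reading the progression, the first chord not in that set is E, so the modulation leaves F# major there.
The chord immediately before E is B, which is diatonic to both keys: IV in F# major and V in E major.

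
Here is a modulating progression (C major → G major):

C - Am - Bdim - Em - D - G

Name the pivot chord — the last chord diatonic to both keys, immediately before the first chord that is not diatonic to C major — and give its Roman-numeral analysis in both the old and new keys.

Em — iii in C major, vi in G major

Chords diatonic to C major: C, Dm, Em, F, G, Am, Bdim.
Reading the progression, the first chord not in that set is D, so the modulation leaves C major there.
The chord immediately before D is Em, which is diatonic to both keys: iii in C major and vi in G major.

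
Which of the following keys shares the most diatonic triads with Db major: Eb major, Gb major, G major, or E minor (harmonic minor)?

Gb major

Triads of Db major: Db (I), Ebm (ii), Fm (iii), Gb (IV), Ab (V), Bbm (vi), Cdim (vii°).
Eb major shares 2: Fm, Ab.
Gb major shares 4: Db, Ebm, Gb, Bbm.
G major shares 0: none.
E minor (harmonic minor) shares 0: none.
The most common triads (4) are shared with Gb major.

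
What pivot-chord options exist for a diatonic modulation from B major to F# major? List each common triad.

Triads in B major: B (I), C#m (ii), D#m (iii), E (IV), F# (V), G#m (vi), A#dim (vii°).
Triads in F# major: F# (I), G#m (ii), A#m (iii), B (IV), C# (V), D#m (vi), E#dim (vii°).
Shared triads with their functions: B (I in B major, IV in F# major); D#m (iii in B major, vi in F# major); F# (V in B major, I in F# major); G#m (vi in B major, ii in F# major).

B, D#m, F#, G#m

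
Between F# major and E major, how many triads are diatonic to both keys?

Diatonic triads of F# major: F# (I), G#m (ii), A#m (iii), B (IV), C# (V), D#m (vi), E#dim (vii°).
Diatonic triads of E major: E (I), F#m (ii), G#m (iii), A (IV), B (V), C#m (vi), D#dim (vii°).
Matching root and quality in both lists: G#m, B.
That gives 2 common triads.

2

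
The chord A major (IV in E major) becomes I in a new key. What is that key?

A major

The numeral I denotes a major triad on scale degree 1. With A on degree 1, the tonic of the new key is A.
Degree 1 carries a major triad in major keys, so the destination is A major.
Check: the diatonic triads of A major are A (I), Bm (ii), C#m (iii), D (IV), E (V), F#m (vi), G#dim (vii°) — A major is indeed I.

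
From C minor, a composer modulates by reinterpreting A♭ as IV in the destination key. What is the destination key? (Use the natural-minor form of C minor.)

The numeral IV denotes a major triad on scale degree 4. With A♭ on degree 4, the tonic of the new key is E♭.
Degree 4 carries a major triad in major keys, so the destination is E♭ major.
Check: the diatonic triads of E♭ major are E♭ (I), Fm (ii), Gm (iii), A♭ (IV), B♭ (V), Cm (vi), Ddim (vii°) — A♭ is indeed IV.

E♭ major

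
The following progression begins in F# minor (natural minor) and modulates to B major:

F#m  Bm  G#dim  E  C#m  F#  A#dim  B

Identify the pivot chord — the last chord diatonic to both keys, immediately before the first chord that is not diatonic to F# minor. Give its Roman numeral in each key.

C#m — v in F# minor, ii in B major

Chords diatonic to F# minor: F#m, G#dim, A, Bm, C#m, D, E.
Reading the progression, the first chord not in that set is F#, so the modulation leaves F# minor there.
The chord immediately before F# is C#m, which is diatonic to both keys: v in F# minor and ii in B major.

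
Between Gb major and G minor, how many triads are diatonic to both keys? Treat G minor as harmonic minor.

Diatonic triads of Gb major: Gb major (I), Ab minor (ii), Bb minor (iii), Cb major (IV), Db major (V), Eb minor (vi), F diminished (vii°).
Diatonic triads of G minor (harmonic minor): G minor (i), A diminished (ii°), Bb augmented (III+), C minor (iv), D major (V), Eb major (VI), F# diminished (vii°).
No triad has the same root and quality in both keys.

0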